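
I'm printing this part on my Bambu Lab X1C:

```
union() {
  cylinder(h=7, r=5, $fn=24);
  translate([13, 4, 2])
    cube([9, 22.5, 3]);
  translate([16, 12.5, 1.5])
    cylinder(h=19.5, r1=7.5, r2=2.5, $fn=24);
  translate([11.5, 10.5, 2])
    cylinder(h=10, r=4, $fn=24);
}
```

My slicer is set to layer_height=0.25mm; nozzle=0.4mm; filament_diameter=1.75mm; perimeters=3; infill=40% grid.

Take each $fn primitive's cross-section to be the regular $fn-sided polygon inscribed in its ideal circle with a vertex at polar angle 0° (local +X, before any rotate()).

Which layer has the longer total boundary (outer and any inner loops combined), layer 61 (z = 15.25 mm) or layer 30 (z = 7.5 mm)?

layer 30 (z = 7.5 mm)

Layer 61 (z = 15.25): the cylinder does not reach this height (z outside [0, 7]); the cube at (13, 4) is absent (z outside [2, 5]); the cone at (16, 12.5) contributes a regular 24-gon of circumradius 3.974 (interpolated between r1=7.5 and r2=2.5 at t=0.705) (perimeter = 2·24·3.974·sin(180°/24) = 24.90 mm); the cylinder at (11.5, 10.5) is absent (z outside [2, 12]); Merging all regions: only the cone at (16, 12.5) is present, so the union is just that shape — boundary = 24.90 mm. So its perimeter = 24.90 mm. Layer 30 (z = 7.5): the cylinder is not intersected at this z (z outside [0, 7]); the cube at (13, 4) does not reach this height (z outside [2, 5]); the cone at (16, 12.5): at t=0.308 of its height the radius interpolates to r₁+(r₂−r₁)t = 5.962, giving a regular 24-gon of that circumradius (perimeter = 2·24·5.962·sin(180°/24) = 37.35 mm); the r=4 cylinder at (11.5, 10.5) contributes a regular 24-gon of circumradius 4 (perimeter = 2·24·4.000·sin(180°/24) = 25.06 mm); Combining (union): the regions partially overlap (shared area 29.02 mm²), so the edge portions inside another operand are dropped and the merged outline is re-measured after clipping — boundary = 42.22 mm. So its perimeter = 42.22 mm. Layer 30 is larger (42.22 vs 24.90 mm).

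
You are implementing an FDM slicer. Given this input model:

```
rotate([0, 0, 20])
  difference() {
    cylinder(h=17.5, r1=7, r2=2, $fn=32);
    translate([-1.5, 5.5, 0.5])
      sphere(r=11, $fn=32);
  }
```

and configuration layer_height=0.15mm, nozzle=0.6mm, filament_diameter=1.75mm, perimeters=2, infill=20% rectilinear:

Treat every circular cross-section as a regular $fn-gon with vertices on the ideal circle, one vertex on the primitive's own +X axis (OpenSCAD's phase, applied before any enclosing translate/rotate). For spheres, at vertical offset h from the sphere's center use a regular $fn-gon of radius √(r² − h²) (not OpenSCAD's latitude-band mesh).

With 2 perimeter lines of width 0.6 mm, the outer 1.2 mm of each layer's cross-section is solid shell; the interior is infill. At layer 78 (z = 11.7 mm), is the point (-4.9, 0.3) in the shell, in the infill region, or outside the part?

At z = 11.7 mm: the cone contributes a regular 32-gon of circumradius 3.657 (interpolated between r1=7 and r2=2 at t=0.669); the sphere at (-1.5, 5.5) is not intersected at this z (|z−center|=11.200 > r=11); After the difference (first − rest): none of the subtracted shapes is present at this height, so the cone is unchanged — 1 connected region; (rotated 20° about Z; rotation is an isometry so areas/perimeters/island counts are preserved). Overall, the cross-section is a single solid region. Undo the 20° rotation: the query point maps to (-4.502, 1.958) in the un-rotated model frame. The nearest boundary edge runs (-3.04, 2.03)→(-3.38, 1.40); distance from the point to it = 1.25 mm. The point is not inside any of the regions above, so it lies outside the cross-section (1.25 mm from the nearest boundary).

outside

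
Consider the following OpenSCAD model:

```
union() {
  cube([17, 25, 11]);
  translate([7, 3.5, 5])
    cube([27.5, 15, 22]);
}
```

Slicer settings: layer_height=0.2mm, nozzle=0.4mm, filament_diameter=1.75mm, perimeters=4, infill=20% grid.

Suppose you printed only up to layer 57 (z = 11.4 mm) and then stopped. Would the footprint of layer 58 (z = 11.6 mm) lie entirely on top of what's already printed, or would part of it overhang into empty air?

Compare the two slices. At z = 11.4: the cube is not intersected at this z (z outside [0, 11]); the cube at (7, 3.5) (footprint 27.5×15) is included at this height (area 412.50 mm²); Taking the union: only the 27.5×15 cube at (7, 3.5) is present, so the union is just that shape — area = 412.50 mm². At z = 11.6: the cube is absent (z outside [0, 11]); the cube at (7, 3.5) is present — its section is the full 27.5×15 rectangle (area 412.50 mm²); Taking the union: only the 27.5×15 cube at (7, 3.5) is present, so the union is just that shape — area = 412.50 mm². Checking containment: the cross-section at z = 11.6 is a subset of the cross-section at z = 11.4.

entirely on top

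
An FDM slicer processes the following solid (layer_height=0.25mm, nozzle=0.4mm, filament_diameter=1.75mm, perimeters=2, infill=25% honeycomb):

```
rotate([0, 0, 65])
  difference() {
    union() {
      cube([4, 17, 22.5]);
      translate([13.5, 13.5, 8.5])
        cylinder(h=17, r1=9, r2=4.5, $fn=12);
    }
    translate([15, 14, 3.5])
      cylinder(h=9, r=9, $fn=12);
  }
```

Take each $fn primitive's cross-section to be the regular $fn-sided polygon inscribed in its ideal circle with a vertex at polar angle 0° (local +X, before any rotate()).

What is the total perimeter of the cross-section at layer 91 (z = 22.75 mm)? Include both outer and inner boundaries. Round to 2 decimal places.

32.47 mm

At z = 22.75 mm: the cube does not reach this height (z outside [0, 22.5]); the cone at (13.5, 13.5): at t=0.838 of its height the radius interpolates to r₁+(r₂−r₁)t = 5.228, giving a regular 12-gon of that circumradius (perimeter = 2·12·5.228·sin(180°/12) = 32.47 mm); Combining (union): only the cone at (13.5, 13.5) is present, so the union is just that shape — boundary = 32.47 mm; the cylinder at (15, 14) is not intersected at this z (z outside [3.5, 12.5]); Subtracting the remaining from the first: none of the subtracted shapes is present at this height, so that combined region is unchanged — boundary = 32.47 mm; (whole slice rotated 65° about Z — lengths, areas and connectivity unchanged). Overall, the cross-section is a single solid region. Total boundary length (outer) = 32.47 mm.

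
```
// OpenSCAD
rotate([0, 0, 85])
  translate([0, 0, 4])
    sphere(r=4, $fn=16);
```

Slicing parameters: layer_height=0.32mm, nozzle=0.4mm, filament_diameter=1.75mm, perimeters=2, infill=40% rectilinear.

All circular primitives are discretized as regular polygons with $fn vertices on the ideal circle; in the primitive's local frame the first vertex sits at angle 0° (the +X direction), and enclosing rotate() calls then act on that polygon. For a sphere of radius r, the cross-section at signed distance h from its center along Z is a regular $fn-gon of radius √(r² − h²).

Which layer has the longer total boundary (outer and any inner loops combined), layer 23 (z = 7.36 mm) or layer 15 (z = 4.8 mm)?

layer 15 (z = 4.8 mm)

Layer 23 (z = 7.36): the r=4 sphere contributes a regular 16-gon of circumradius √(4²−3.36²) = 2.170 (perimeter = 2·16·2.170·sin(180°/16) = 13.55 mm); (whole slice rotated 85° about Z — lengths, areas and connectivity unchanged). So its perimeter = 13.55 mm. Layer 15 (z = 4.8): the sphere: section is a regular 16-gon, circumradius = √(r²−h²) = √(4²−0.8²) = 3.919 (perimeter = 2·16·3.919·sin(180°/16) = 24.47 mm); (rotated 85° about Z; rotation is an isometry so areas/perimeters/island counts are preserved). So its perimeter = 24.47 mm. Layer 15 is larger (24.47 vs 13.55 mm).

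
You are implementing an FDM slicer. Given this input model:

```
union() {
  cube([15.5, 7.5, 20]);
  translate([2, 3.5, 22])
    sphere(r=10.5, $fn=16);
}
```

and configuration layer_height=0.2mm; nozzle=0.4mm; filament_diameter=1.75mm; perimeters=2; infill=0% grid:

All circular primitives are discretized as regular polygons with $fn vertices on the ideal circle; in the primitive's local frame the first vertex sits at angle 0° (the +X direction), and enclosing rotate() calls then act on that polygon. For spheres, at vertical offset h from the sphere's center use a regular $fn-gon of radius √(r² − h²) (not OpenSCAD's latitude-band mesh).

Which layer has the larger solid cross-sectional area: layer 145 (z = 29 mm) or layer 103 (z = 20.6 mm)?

layer 103 (z = 20.6 mm)

Layer 145 (z = 29): the cube does not reach this height (z outside [0, 20]); the r=10.5 sphere at (2, 3.5) contributes a regular 16-gon of circumradius √(10.5²−7²) = 7.826 (area = (16/2)·7.826²·sin(360°/16) = 187.51 mm²); Combining (union): only the r=10.5 sphere at (2, 3.5) is present, so the union is just that shape — area = 187.51 mm². So its area = 187.51 mm². Layer 103 (z = 20.6): the cube is not intersected at this z (z outside [0, 20]); the r=10.5 sphere at (2, 3.5) slices to a regular 16-gon of circumradius 10.406 (√(r²−h²) with h=1.4 from center) (area = (16/2)·10.406²·sin(360°/16) = 331.53 mm²); Taking the union: only the r=10.5 sphere at (2, 3.5) is present, so the union is just that shape — area = 331.53 mm². So its area = 331.53 mm². Layer 103 is larger (331.53 vs 187.51 mm²).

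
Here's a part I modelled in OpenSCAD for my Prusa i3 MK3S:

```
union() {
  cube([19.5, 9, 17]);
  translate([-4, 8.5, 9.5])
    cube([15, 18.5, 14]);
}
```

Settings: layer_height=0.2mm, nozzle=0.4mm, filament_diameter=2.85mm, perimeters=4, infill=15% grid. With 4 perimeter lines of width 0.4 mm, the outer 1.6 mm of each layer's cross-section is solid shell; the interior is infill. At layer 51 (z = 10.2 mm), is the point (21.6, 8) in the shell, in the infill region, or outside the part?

At z = 10.2 mm: the 19.5×9 cube contributes its full rectangle; the cube at (-4, 8.5) (footprint 15×18.5) is included at this height; Taking the union: the regions partially overlap (shared area 5.50 mm²), so overlapping operands fuse into one piece — 1 connected region. Overall, the cross-section is a single solid region. The nearest boundary edge runs (19.50, 9.00)→(19.50, 0.00); distance from the point to it = 2.10 mm. The point is not inside any of the regions above, so it lies outside the cross-section (2.10 mm from the nearest boundary).

outside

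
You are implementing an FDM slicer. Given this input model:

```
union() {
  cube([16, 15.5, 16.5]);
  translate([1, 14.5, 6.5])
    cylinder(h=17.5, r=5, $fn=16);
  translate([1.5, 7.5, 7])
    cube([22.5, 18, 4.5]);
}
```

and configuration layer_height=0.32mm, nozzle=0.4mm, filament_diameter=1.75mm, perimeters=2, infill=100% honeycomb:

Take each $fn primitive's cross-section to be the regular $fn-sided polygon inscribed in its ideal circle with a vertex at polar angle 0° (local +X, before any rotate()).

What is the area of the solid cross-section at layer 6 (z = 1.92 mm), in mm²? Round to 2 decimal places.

248.00 mm²

At z = 1.92 mm: the cube (footprint 16×15.5) is included at this height (area 248.00 mm²); the cylinder at (1, 14.5) is absent (z outside [6.5, 24]); the cube at (1.5, 7.5) does not reach this height (z outside [7, 11.5]); Combining (union): only the 16×15.5 cube is present, so the union is just that shape — area = 248.00 mm². Overall, the cross-section is a single solid region. Net area = 248.00 mm².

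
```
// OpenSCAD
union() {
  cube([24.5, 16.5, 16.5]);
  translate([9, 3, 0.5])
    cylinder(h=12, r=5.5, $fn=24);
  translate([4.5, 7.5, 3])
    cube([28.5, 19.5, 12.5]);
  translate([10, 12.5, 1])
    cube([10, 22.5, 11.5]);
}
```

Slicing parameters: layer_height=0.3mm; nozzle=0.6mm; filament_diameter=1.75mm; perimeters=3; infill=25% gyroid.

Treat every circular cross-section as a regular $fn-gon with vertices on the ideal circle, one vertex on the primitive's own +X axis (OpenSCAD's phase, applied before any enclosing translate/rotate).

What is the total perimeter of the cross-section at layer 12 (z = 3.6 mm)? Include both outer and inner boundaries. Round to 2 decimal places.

137.71 mm

At z = 3.6 mm: the cube (footprint 24.5×16.5) is included at this height (perimeter 82.00 mm); the cylinder at (9, 3): section is a regular 24-gon, circumradius r=5.5 (perimeter = 2·24·5.500·sin(180°/24) = 34.46 mm); the cube at (4.5, 7.5) (footprint 28.5×19.5) is included at this height (perimeter 96.00 mm); the 10×22.5 cube at (10, 12.5) contributes its full rectangle (perimeter 65.00 mm); Taking the union: the regions partially overlap (shared area 403.07 mm²), so the edge portions inside another operand are dropped and the merged outline is re-measured after clipping — boundary = 137.71 mm. Overall, the cross-section is a single solid region. Total boundary length (outer) = 137.71 mm.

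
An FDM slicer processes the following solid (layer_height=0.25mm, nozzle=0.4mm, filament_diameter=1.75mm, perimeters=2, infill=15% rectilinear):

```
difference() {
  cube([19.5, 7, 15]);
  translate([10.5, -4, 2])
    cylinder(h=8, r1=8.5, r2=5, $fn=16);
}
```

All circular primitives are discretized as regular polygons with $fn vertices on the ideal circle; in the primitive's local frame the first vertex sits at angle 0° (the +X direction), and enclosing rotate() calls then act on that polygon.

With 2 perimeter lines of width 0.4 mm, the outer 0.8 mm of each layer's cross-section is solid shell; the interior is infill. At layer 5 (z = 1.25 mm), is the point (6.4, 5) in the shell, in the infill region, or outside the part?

At z = 1.25 mm: the cube is present — its section is the full 19.5×7 rectangle; the cone at (10.5, -4) is absent (z outside [2, 10]); After the difference (first − rest): none of the subtracted shapes is present at this height, so the 19.5×7 cube is unchanged — 1 connected region. Overall, the cross-section is a single solid region. The nearest boundary edge runs (19.50, 7.00)→(0.00, 7.00); distance from the point to it = 2.00 mm. The point is inside the cross-section and 2.00 mm from the nearest boundary — more than the 0.8 mm shell width (2 × 0.4), so it's in the infill interior.

infill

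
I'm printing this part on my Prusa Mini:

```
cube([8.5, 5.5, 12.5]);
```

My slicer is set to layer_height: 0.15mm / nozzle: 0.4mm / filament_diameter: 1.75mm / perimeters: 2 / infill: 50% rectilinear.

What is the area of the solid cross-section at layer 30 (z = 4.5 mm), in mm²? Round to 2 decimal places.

At z = 4.5 mm: the cube (footprint 8.5×5.5) is included at this height (area 46.75 mm²). Overall, the cross-section is a single solid region. Net area = 46.75 mm².

46.75 mm²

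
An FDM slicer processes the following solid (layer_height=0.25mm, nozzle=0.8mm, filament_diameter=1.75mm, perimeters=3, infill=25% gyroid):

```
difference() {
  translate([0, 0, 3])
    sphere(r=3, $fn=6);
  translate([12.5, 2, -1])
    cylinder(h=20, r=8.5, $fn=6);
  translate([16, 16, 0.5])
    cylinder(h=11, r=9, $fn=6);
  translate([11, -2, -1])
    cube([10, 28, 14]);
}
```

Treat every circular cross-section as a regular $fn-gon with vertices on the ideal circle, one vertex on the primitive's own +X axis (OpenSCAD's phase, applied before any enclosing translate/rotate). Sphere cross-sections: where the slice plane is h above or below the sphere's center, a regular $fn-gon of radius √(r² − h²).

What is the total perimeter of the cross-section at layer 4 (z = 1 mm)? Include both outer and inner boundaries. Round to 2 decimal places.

At z = 1 mm: the sphere: section is a regular 6-gon, circumradius = √(r²−h²) = √(3²−2²) = 2.236 (perimeter = 2·6·2.236·sin(180°/6) = 13.42 mm); the r=8.5 cylinder at (12.5, 2) gives a regular 6-gon of circumradius 8.5 (constant along its height) (perimeter = 2·6·8.500·sin(180°/6) = 51.00 mm); the r=9 cylinder at (16, 16) gives a regular 6-gon of circumradius 9 (constant along its height) (perimeter = 2·6·9.000·sin(180°/6) = 54.00 mm); the cube at (11, -2) (footprint 10×28) is included at this height (perimeter 76.00 mm); Subtracting the remaining from the first: starting from the r=3 sphere, the r=8.5 cylinder at (12.5, 2) misses the remaining region (no effect); the r=9 cylinder at (16, 16) misses the remaining region (no effect); the 10×28 cube at (11, -2) misses the remaining region (no effect) — boundary = 13.42 mm. Overall, the cross-section is a single solid region. Total boundary length (outer) = 13.42 mm.

13.42 mm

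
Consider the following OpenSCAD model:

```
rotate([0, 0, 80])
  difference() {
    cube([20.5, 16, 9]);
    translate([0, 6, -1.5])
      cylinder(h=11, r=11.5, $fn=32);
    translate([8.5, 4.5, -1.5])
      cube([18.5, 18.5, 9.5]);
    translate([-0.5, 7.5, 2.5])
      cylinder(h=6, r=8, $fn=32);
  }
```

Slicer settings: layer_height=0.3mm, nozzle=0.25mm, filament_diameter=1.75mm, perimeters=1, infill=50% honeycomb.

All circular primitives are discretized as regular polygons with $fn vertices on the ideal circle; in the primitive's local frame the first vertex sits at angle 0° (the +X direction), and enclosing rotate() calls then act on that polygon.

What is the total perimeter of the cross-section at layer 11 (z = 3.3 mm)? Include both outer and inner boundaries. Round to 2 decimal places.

At z = 3.3 mm: the cube is present — its section is the full 20.5×16 rectangle (perimeter 73.00 mm); the r=11.5 cylinder at (0, 6) contributes a regular 32-gon of circumradius 11.5 (perimeter = 2·32·11.500·sin(180°/32) = 72.14 mm); the cube at (8.5, 4.5) (footprint 18.5×18.5) is included at this height (perimeter 74.00 mm); the r=8 cylinder at (-0.5, 7.5) gives a regular 32-gon of circumradius 8 (constant along its height) (perimeter = 2·32·8.000·sin(180°/32) = 50.18 mm); Subtracting the remaining from the first: starting from the 20.5×16 cube, the r=11.5 cylinder at (0, 6) partially overlaps it — only the 163.15 mm² overlap (of its 412.81 mm²) is removed, clipping the outline; the 18.5×18.5 cube at (8.5, 4.5) partially overlaps it — only the 117.98 mm² overlap (of its 342.25 mm²) is removed, clipping the outline; the r=8 cylinder at (-0.5, 7.5) misses the remaining region (no effect) — boundary = 38.20 mm; (whole slice rotated 80° about Z — lengths, areas and connectivity unchanged). Overall, the cross-section has 2 separate islands. Total boundary length (outer) = 38.20 mm.

38.20 mm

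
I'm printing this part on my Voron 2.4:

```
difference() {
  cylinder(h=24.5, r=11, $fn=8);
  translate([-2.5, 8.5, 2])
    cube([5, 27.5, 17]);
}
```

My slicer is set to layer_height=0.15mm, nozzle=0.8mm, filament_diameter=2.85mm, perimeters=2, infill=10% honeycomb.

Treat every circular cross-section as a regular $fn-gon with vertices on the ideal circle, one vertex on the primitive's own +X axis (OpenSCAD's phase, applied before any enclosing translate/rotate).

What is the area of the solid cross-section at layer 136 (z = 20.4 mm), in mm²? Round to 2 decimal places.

342.24 mm²

At z = 20.4 mm: the cylinder: section is a regular 8-gon, circumradius r=11 (area = (8/2)·11.000²·sin(360°/8) = 342.24 mm²); the cube at (-2.5, 8.5) does not reach this height (z outside [2, 19]); Taking the first minus the rest: none of the subtracted shapes is present at this height, so the r=11 cylinder is unchanged — area = 342.24 mm². Overall, the cross-section is a single solid region. Net area = 342.24 mm².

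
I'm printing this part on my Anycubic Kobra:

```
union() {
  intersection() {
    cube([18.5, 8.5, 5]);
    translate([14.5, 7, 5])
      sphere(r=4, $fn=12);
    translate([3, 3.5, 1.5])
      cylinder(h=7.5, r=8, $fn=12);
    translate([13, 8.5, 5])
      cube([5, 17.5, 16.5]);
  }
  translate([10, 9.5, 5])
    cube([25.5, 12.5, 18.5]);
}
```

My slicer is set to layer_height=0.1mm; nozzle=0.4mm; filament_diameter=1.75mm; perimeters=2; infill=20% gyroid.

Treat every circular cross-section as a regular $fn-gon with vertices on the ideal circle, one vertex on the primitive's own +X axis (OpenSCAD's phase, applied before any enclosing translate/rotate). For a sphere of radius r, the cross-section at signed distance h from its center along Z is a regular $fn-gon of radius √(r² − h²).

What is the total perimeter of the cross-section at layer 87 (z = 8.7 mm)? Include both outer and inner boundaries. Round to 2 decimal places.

At z = 8.7 mm: the cube is not intersected at this z (z outside [0, 5]); the r=4 sphere at (14.5, 7) contributes a regular 12-gon of circumradius √(4²−3.7²) = 1.520 (perimeter = 2·12·1.520·sin(180°/12) = 9.44 mm); the r=8 cylinder at (3, 3.5) gives a regular 12-gon of circumradius 8 (constant along its height) (perimeter = 2·12·8.000·sin(180°/12) = 49.69 mm); the cube at (13, 8.5) (footprint 5×17.5) is included at this height (perimeter 45.00 mm); Taking the intersection: at least one operand is absent at this height, so nothing remains; the 25.5×12.5 cube at (10, 9.5) contributes its full rectangle (perimeter 76.00 mm); Merging all regions: only the 25.5×12.5 cube at (10, 9.5) is present, so the union is just that shape — boundary = 76.00 mm. Overall, the cross-section is a single solid region. Total boundary length (outer) = 76.00 mm.

76.00 mm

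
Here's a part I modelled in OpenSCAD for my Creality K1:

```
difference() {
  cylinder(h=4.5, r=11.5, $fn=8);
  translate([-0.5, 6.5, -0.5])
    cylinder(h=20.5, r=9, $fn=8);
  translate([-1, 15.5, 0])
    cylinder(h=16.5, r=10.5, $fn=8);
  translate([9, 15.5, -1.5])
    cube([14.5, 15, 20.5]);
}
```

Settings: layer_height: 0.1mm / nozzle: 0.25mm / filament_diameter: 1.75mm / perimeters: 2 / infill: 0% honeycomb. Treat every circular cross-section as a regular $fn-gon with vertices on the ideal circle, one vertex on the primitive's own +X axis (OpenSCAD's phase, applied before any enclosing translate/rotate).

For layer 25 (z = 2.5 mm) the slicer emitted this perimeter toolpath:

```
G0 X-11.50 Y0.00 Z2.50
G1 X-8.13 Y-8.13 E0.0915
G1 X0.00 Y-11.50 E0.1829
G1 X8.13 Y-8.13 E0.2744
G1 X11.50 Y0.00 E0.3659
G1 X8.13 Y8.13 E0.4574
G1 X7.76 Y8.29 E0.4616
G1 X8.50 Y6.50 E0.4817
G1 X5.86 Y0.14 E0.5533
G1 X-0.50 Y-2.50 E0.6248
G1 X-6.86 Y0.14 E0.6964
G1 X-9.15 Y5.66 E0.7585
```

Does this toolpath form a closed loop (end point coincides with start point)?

Start point (G0): (-11.50, 0.00). End point (last G1): the path does not return to the start — open.

no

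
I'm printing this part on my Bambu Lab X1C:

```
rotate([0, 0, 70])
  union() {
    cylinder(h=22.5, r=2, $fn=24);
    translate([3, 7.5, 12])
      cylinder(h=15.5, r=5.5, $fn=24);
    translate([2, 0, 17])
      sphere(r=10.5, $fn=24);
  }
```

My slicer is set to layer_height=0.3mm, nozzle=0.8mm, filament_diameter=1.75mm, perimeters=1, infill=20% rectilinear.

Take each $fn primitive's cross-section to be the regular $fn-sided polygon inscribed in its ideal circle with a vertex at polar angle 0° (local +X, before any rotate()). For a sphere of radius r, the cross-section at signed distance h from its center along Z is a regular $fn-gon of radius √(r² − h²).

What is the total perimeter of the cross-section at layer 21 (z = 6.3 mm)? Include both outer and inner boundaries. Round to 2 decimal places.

At z = 6.3 mm: the cylinder: section is a regular 24-gon, circumradius r=2 (perimeter = 2·24·2.000·sin(180°/24) = 12.53 mm); the cylinder at (3, 7.5) does not reach this height (z outside [12, 27.5]); the sphere at (2, 0) does not reach this height (|z−center|=10.700 > r=10.5); Combining (union): only the r=2 cylinder is present, so the union is just that shape — boundary = 12.53 mm; (whole slice rotated 70° about Z — lengths, areas and connectivity unchanged). Overall, the cross-section is a single solid region. Total boundary length (outer) = 12.53 mm.

12.53 mm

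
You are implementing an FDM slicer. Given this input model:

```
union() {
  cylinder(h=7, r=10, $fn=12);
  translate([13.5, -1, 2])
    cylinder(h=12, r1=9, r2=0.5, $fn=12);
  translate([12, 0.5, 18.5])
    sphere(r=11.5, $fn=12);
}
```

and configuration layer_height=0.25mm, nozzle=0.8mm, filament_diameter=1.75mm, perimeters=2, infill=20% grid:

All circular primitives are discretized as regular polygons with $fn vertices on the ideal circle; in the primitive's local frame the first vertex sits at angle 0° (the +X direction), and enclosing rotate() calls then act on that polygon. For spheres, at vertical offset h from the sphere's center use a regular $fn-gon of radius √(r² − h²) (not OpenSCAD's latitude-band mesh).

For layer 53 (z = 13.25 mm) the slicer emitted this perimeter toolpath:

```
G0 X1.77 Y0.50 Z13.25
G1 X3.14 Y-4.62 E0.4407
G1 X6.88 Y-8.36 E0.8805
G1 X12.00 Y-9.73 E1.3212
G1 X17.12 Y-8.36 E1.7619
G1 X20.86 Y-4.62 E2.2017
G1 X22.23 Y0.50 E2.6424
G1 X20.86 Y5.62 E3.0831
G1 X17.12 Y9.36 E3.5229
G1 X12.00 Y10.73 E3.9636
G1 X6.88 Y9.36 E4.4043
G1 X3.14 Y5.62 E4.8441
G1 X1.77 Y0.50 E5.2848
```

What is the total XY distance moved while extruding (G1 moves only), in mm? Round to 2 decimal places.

63.56 mm

Sum the Euclidean lengths of each G1 segment: total = 63.56 mm.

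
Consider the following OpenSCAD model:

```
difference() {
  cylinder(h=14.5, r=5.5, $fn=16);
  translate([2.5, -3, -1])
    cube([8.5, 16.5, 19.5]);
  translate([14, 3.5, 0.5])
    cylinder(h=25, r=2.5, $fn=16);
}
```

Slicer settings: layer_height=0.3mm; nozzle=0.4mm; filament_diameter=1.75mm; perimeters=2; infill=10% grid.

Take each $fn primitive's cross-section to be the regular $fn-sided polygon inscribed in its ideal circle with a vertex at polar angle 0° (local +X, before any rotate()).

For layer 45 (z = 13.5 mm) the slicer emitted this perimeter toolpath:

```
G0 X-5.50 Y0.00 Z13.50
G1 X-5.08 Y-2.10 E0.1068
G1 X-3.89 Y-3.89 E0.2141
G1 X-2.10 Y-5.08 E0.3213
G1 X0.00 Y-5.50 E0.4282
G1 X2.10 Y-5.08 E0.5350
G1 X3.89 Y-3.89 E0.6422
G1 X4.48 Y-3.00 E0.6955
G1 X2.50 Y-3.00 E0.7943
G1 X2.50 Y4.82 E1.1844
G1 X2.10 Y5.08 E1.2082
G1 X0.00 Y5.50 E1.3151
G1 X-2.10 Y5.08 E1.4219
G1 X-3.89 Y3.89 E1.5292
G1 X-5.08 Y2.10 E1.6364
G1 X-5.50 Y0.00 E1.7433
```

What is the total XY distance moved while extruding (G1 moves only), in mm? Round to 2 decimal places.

Sum the Euclidean lengths of each G1 segment: total = 34.94 mm.

34.94 mm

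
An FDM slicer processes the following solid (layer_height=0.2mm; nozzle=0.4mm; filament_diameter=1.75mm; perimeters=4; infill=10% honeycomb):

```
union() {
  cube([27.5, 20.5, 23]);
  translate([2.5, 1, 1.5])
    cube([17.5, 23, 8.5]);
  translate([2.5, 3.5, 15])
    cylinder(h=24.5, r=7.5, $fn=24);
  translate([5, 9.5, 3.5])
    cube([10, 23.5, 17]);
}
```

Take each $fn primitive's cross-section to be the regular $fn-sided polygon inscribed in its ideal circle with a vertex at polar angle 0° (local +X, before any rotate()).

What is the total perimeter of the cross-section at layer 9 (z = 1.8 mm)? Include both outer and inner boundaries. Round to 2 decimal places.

103.00 mm

At z = 1.8 mm: the cube is present — its section is the full 27.5×20.5 rectangle (perimeter 96.00 mm); the cube at (2.5, 1) (footprint 17.5×23) is included at this height (perimeter 81.00 mm); the cylinder at (2.5, 3.5) does not reach this height (z outside [15, 39.5]); the cube at (5, 9.5) is absent (z outside [3.5, 20.5]); Taking the union: the regions partially overlap (shared area 341.25 mm²), so the edge portions inside another operand are dropped and the merged outline is re-measured after clipping — boundary = 103.00 mm. Overall, the cross-section is a single solid region. Total boundary length (outer) = 103.00 mm.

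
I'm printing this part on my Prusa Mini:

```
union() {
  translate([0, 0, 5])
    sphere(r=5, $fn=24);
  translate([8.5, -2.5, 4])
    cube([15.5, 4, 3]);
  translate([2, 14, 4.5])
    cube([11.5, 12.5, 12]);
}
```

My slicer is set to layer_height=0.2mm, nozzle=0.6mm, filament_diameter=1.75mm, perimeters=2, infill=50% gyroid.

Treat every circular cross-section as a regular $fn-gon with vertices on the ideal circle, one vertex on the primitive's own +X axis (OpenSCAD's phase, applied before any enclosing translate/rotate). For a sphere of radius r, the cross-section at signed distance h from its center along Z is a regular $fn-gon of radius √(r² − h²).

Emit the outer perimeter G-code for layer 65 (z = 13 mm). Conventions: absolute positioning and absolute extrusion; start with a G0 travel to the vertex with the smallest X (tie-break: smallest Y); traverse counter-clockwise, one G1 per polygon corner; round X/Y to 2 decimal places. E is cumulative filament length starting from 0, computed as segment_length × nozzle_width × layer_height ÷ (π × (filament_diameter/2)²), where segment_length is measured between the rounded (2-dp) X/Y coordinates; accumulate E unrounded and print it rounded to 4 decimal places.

G0 X2.00 Y14.00 Z13.00
G1 X13.50 Y14.00 E0.5737
G1 X13.50 Y26.50 E1.1974
G1 X2.00 Y26.50 E1.7711
G1 X2.00 Y14.00 E2.3947

At z = 13 mm: the sphere does not reach this height (|z−center|=8.000 > r=5); the cube at (8.5, -2.5) is not intersected at this z (z outside [4, 7]); the cube at (2, 14) (footprint 11.5×12.5) is included at this height; Merging all regions: only the 11.5×12.5 cube at (2, 14) is present, so the union is just that shape — 1 connected region. The outline is a single polygon with 4 vertices. Extrusion per mm of travel: 0.6 × 0.2 / (π × 0.875²) = 0.049890. Accumulating E over each segment gives final E = 2.3947.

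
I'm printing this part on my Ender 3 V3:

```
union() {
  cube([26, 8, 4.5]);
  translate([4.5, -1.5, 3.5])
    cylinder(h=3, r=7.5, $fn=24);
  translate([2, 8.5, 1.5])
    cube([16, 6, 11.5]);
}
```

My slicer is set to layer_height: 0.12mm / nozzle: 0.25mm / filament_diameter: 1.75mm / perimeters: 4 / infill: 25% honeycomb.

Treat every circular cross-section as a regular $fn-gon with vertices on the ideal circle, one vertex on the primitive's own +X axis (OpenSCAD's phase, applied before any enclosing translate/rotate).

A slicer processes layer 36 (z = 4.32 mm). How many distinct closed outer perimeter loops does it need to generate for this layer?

At z = 4.32 mm: the cube is present — its section is the full 26×8 rectangle; the cylinder at (4.5, -1.5): section is a regular 24-gon, circumradius r=7.5; the 16×6 cube at (2, 8.5) contributes its full rectangle; Merging all regions: the regions partially overlap (shared area 57.22 mm²), so overlapping operands fuse into one piece — 2 connected regions. The result has 2 disconnected regions.

2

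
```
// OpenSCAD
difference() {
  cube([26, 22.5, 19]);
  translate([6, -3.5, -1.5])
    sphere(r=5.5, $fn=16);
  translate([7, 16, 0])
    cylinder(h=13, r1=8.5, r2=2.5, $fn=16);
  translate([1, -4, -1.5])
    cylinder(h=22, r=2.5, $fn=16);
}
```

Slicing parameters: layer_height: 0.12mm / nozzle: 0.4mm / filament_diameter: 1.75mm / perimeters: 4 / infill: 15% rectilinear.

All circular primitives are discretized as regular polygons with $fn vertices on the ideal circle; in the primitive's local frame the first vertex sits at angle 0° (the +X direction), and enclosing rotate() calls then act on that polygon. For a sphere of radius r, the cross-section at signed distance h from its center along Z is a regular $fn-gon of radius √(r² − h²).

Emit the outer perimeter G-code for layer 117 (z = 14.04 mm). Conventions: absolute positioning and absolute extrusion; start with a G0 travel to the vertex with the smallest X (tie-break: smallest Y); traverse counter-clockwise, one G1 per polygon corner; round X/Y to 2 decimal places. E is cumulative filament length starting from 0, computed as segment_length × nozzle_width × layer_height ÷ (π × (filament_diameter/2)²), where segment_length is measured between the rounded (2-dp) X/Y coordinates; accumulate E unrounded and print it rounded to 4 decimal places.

G0 X0.00 Y0.00 Z14.04
G1 X26.00 Y0.00 E0.5189
G1 X26.00 Y22.50 E0.9679
G1 X0.00 Y22.50 E1.4867
G1 X0.00 Y0.00 E1.9357

At z = 14.04 mm: the cube (footprint 26×22.5) is included at this height; the sphere at (6, -3.5) is not intersected at this z (|z−center|=15.540 > r=5.5); the cone at (7, 16) is absent (z outside [0, 13]); the cylinder at (1, -4): section is a regular 16-gon, circumradius r=2.5; After the difference (first − rest): starting from the 26×22.5 cube, the r=2.5 cylinder at (1, -4) misses the remaining region (no effect) — 1 connected region. The outline is a single polygon with 4 vertices. Extrusion per mm of travel: 0.4 × 0.12 / (π × 0.875²) = 0.019956. Accumulating E over each segment gives final E = 1.9357.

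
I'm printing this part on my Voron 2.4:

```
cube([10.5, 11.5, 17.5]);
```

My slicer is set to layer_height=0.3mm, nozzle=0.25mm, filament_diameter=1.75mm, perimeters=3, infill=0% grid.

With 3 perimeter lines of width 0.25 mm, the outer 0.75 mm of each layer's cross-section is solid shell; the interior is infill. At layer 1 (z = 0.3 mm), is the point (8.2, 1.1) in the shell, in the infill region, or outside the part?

infill

At z = 0.3 mm: the cube (footprint 10.5×11.5) is included at this height. Overall, the cross-section is a single solid region. The nearest boundary edge runs (0.00, 0.00)→(10.50, 0.00); distance from the point to it = 1.10 mm. The point is inside the cross-section and 1.10 mm from the nearest boundary — more than the 0.75 mm shell width (3 × 0.25), so it's in the infill interior.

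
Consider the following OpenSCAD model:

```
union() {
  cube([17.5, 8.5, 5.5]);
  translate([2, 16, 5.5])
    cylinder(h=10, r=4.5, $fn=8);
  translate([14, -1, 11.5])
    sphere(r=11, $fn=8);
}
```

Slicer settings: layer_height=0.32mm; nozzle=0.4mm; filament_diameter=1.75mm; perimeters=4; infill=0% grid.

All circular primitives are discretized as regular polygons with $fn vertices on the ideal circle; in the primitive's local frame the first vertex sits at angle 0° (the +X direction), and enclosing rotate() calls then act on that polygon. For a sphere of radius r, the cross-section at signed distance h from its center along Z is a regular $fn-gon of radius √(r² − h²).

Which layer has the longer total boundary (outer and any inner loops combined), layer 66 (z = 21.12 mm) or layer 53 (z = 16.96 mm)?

Layer 66 (z = 21.12): the cube is absent (z outside [0, 5.5]); the cylinder at (2, 16) is absent (z outside [5.5, 15.5]); the r=11 sphere at (14, -1) contributes a regular 8-gon of circumradius √(11²−9.62²) = 5.334 (perimeter = 2·8·5.334·sin(180°/8) = 32.66 mm); Merging all regions: only the r=11 sphere at (14, -1) is present, so the union is just that shape — boundary = 32.66 mm. So its perimeter = 32.66 mm. Layer 53 (z = 16.96): the cube is not intersected at this z (z outside [0, 5.5]); the cylinder at (2, 16) does not reach this height (z outside [5.5, 15.5]); the r=11 sphere at (14, -1) contributes a regular 8-gon of circumradius √(11²−5.46²) = 9.549 (perimeter = 2·8·9.549·sin(180°/8) = 58.47 mm); Combining (union): only the r=11 sphere at (14, -1) is present, so the union is just that shape — boundary = 58.47 mm. So its perimeter = 58.47 mm. Layer 53 is larger (58.47 vs 32.66 mm).

layer 53 (z = 16.96 mm)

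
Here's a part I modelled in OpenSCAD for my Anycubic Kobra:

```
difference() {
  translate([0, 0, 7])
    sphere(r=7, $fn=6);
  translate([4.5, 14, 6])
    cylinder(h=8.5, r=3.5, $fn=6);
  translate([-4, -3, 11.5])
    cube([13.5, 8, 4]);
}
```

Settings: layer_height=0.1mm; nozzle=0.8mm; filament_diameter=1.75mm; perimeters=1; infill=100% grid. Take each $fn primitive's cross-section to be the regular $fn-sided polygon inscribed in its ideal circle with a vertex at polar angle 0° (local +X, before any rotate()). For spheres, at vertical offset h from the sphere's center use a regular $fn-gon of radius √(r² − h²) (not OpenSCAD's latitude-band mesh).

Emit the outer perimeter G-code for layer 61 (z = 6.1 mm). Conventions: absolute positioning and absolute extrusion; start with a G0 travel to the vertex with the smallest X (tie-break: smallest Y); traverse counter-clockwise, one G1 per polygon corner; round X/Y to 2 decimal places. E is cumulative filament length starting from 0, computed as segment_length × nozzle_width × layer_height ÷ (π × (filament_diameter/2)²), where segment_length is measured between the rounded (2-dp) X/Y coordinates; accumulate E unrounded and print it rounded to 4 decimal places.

G0 X-6.94 Y0.00 Z6.10
G1 X-3.47 Y-6.01 E0.2308
G1 X3.47 Y-6.01 E0.4616
G1 X6.94 Y0.00 E0.6925
G1 X3.47 Y6.01 E0.9233
G1 X-3.47 Y6.01 E1.1541
G1 X-6.94 Y0.00 E1.3849

At z = 6.1 mm: the r=7 sphere slices to a regular 6-gon of circumradius 6.942 (√(r²−h²) with h=0.9 from center); the cylinder at (4.5, 14): section is a regular 6-gon, circumradius r=3.5; the cube at (-4, -3) is not intersected at this z (z outside [11.5, 15.5]); After the difference (first − rest): starting from the r=7 sphere, the r=3.5 cylinder at (4.5, 14) misses the remaining region (no effect) — 1 connected region. The outline is a single polygon with 6 vertices. Extrusion per mm of travel: 0.8 × 0.1 / (π × 0.875²) = 0.033260. Accumulating E over each segment gives final E = 1.3849.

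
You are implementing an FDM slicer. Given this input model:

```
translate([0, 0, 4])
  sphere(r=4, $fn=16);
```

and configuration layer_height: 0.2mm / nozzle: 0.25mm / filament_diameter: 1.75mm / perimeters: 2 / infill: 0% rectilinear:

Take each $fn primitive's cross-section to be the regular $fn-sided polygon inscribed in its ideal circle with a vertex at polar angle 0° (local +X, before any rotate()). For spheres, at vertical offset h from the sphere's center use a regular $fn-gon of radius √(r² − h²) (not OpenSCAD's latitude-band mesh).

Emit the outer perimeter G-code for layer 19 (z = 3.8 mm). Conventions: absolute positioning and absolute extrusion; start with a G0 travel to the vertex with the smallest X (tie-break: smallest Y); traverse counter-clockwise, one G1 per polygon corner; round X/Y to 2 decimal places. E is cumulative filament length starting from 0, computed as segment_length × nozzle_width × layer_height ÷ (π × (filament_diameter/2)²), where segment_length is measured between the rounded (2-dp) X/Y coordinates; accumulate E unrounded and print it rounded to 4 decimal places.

G0 X-3.99 Y0.00 Z3.80
G1 X-3.69 Y-1.53 E0.0324
G1 X-2.82 Y-2.82 E0.0648
G1 X-1.53 Y-3.69 E0.0971
G1 X0.00 Y-3.99 E0.1295
G1 X1.53 Y-3.69 E0.1619
G1 X2.82 Y-2.82 E0.1943
G1 X3.69 Y-1.53 E0.2266
G1 X3.99 Y0.00 E0.2590
G1 X3.69 Y1.53 E0.2914
G1 X2.82 Y2.82 E0.3238
G1 X1.53 Y3.69 E0.3561
G1 X0.00 Y3.99 E0.3885
G1 X-1.53 Y3.69 E0.4209
G1 X-2.82 Y2.82 E0.4533
G1 X-3.69 Y1.53 E0.4856
G1 X-3.99 Y0.00 E0.5180

At z = 3.8 mm: the sphere: section is a regular 16-gon, circumradius = √(r²−h²) = √(4²−0.2²) = 3.995. The outline is a single polygon with 16 vertices. Extrusion per mm of travel: 0.25 × 0.2 / (π × 0.875²) = 0.020788. Accumulating E over each segment gives final E = 0.5180.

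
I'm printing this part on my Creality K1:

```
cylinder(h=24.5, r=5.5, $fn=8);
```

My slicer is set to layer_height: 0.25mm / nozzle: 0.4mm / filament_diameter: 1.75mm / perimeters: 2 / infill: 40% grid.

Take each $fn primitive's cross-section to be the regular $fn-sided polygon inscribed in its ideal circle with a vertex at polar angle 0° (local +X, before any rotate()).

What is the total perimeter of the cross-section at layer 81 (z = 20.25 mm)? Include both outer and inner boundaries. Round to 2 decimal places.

At z = 20.25 mm: the cylinder: section is a regular 8-gon, circumradius r=5.5 (perimeter = 2·8·5.500·sin(180°/8) = 33.68 mm). Overall, the cross-section is a single solid region. Total boundary length (outer) = 33.68 mm.

33.68 mm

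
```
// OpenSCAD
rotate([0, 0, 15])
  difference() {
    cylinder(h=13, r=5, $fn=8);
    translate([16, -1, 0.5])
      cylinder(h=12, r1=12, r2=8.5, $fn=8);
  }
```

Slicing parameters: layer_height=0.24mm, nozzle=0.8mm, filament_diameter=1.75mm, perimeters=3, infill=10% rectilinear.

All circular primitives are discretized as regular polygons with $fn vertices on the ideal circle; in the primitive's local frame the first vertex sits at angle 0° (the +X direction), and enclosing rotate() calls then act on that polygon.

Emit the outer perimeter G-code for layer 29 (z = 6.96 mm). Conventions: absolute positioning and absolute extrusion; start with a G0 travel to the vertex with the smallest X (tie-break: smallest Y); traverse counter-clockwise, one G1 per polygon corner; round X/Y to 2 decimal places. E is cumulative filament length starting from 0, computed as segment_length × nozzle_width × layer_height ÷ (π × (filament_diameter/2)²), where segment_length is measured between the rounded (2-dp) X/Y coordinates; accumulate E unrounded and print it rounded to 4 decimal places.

At z = 6.96 mm: the r=5 cylinder gives a regular 8-gon of circumradius 5 (constant along its height); the cone at (16, -1) (r1=12→r2=8.5) has section circumradius 10.116 here — a regular 8-gon; Taking the first minus the rest: starting from the r=5 cylinder, the cone at (16, -1) misses the remaining region (no effect) — 1 connected region; (whole slice rotated 15° about Z — lengths, areas and connectivity unchanged). The outline is a single polygon with 8 vertices. Extrusion per mm of travel: 0.8 × 0.24 / (π × 0.875²) = 0.079824. Accumulating E over each segment gives final E = 2.4436.

G0 X-4.83 Y-1.29 Z6.96
G1 X-2.50 Y-4.33 E0.3057
G1 X1.29 Y-4.83 E0.6109
G1 X4.33 Y-2.50 E0.9166
G1 X4.83 Y1.29 E1.2218
G1 X2.50 Y4.33 E1.5275
G1 X-1.29 Y4.83 E1.8327
G1 X-4.33 Y2.50 E2.1384
G1 X-4.83 Y-1.29 E2.4436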